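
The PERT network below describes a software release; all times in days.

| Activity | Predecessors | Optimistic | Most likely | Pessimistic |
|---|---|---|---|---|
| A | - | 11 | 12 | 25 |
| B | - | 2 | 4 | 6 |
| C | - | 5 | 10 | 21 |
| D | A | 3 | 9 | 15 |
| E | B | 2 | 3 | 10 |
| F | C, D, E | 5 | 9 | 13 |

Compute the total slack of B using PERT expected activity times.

15 days

te_A = (11 + 4·12 + 25)/6 = 84/6 = 14
te_B = (2 + 4·4 + 6)/6 = 24/6 = 4
te_C = (5 + 4·10 + 21)/6 = 66/6 = 11
te_D = (3 + 4·9 + 15)/6 = 54/6 = 9
te_E = (2 + 4·3 + 10)/6 = 24/6 = 4
te_F = (5 + 4·9 + 13)/6 = 54/6 = 9

Forward pass:
ES_A = 0; EF_A = 14
ES_B = 0; EF_B = 4
ES_C = 0; EF_C = 11
ES_D = 14; EF_D = 14+9 = 23
ES_E = 4; EF_E = 4+4 = 8
ES_F = max(EF_C=11, EF_D=23, EF_E=8) = 23; EF_F = 23+9 = 32
Expected project duration μ = 32 days. Critical path: A → D → F.

Backward pass:
LF_F = 32; LS_F = 32−9 = 23
LF_E = LS_F = 23; LS_E = 23−4 = 19
LF_D = LS_F = 23; LS_D = 23−9 = 14
LF_C = LS_F = 23; LS_C = 23−11 = 12
LF_B = LS_E = 19; LS_B = 19−4 = 15
LF_A = LS_D = 14; LS_A = 14−14 = 0
Slack_B = LS_B − ES_B = 15 − 0 = 15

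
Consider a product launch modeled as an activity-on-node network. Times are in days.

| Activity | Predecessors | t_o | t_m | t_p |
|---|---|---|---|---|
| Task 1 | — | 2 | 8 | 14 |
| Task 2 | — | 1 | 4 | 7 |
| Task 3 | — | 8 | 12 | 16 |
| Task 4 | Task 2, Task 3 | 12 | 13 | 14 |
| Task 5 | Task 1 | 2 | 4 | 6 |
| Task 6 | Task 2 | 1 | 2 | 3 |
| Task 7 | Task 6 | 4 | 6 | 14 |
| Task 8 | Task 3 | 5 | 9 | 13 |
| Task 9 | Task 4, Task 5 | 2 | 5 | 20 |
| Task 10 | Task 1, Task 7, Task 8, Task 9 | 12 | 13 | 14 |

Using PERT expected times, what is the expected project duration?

te_Task 1 = (2 + 4·8 + 14)/6 = 48/6 = 8
te_Task 2 = (1 + 4·4 + 7)/6 = 24/6 = 4
te_Task 3 = (8 + 4·12 + 16)/6 = 72/6 = 12
te_Task 4 = (12 + 4·13 + 14)/6 = 78/6 = 13
te_Task 5 = (2 + 4·4 + 6)/6 = 24/6 = 4
te_Task 6 = (1 + 4·2 + 3)/6 = 12/6 = 2
te_Task 7 = (4 + 4·6 + 14)/6 = 42/6 = 7
te_Task 8 = (5 + 4·9 + 13)/6 = 54/6 = 9
te_Task 9 = (2 + 4·5 + 20)/6 = 42/6 = 7
te_Task 10 = (12 + 4·13 + 14)/6 = 78/6 = 13

Forward pass:
ES_Task 1 = 0; EF_Task 1 = 8
ES_Task 2 = 0; EF_Task 2 = 4
ES_Task 3 = 0; EF_Task 3 = 12
ES_Task 4 = max(EF_Task 2=4, EF_Task 3=12) = 12; EF_Task 4 = 12+13 = 25
ES_Task 5 = 8; EF_Task 5 = 8+4 = 12
ES_Task 6 = 4; EF_Task 6 = 4+2 = 6
ES_Task 7 = 6; EF_Task 7 = 6+7 = 13
ES_Task 8 = 12; EF_Task 8 = 12+9 = 21
ES_Task 9 = max(EF_Task 4=25, EF_Task 5=12) = 25; EF_Task 9 = 25+7 = 32
ES_Task 10 = max(EF_Task 1=8, EF_Task 7=13, EF_Task 8=21, EF_Task 9=32) = 32; EF_Task 10 = 32+13 = 45
Expected project duration μ = 45 days. Critical path: Task 3 → Task 4 → Task 9 → Task 10.

45 days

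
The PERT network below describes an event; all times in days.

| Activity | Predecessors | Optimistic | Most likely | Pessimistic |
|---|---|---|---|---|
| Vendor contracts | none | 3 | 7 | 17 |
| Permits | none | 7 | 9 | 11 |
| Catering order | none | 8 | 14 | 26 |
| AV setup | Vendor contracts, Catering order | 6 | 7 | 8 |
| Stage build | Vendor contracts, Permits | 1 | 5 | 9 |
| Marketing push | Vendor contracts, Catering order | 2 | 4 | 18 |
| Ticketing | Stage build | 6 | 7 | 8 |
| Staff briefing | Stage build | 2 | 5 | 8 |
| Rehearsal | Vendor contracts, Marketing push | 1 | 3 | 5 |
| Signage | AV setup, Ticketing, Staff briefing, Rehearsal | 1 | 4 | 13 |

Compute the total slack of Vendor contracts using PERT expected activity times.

te_Vendor contracts = (3 + 4·7 + 17)/6 = 48/6 = 8
te_Permits = (7 + 4·9 + 11)/6 = 54/6 = 9
te_Catering order = (8 + 4·14 + 26)/6 = 90/6 = 15
te_AV setup = (6 + 4·7 + 8)/6 = 42/6 = 7
te_Stage build = (1 + 4·5 + 9)/6 = 30/6 = 5
te_Marketing push = (2 + 4·4 + 18)/6 = 36/6 = 6
te_Ticketing = (6 + 4·7 + 8)/6 = 42/6 = 7
te_Staff briefing = (2 + 4·5 + 8)/6 = 30/6 = 5
te_Rehearsal = (1 + 4·3 + 5)/6 = 18/6 = 3
te_Signage = (1 + 4·4 + 13)/6 = 30/6 = 5

Forward pass:
ES_Vendor contracts = 0; EF_Vendor contracts = 8
ES_Permits = 0; EF_Permits = 9
ES_Catering order = 0; EF_Catering order = 15
ES_AV setup = max(EF_Vendor contracts=8, EF_Catering order=15) = 15; EF_AV setup = 15+7 = 22
ES_Stage build = max(EF_Vendor contracts=8, EF_Permits=9) = 9; EF_Stage build = 9+5 = 14
ES_Marketing push = max(EF_Vendor contracts=8, EF_Catering order=15) = 15; EF_Marketing push = 15+6 = 21
ES_Ticketing = 14; EF_Ticketing = 14+7 = 21
ES_Staff briefing = 14; EF_Staff briefing = 14+5 = 19
ES_Rehearsal = max(EF_Vendor contracts=8, EF_Marketing push=21) = 21; EF_Rehearsal = 21+3 = 24
ES_Signage = max(EF_AV setup=22, EF_Ticketing=21, EF_Staff briefing=19, EF_Rehearsal=24) = 24; EF_Signage = 24+5 = 29
Expected project duration μ = 29 days. Critical path: Catering order → Marketing push → Rehearsal → Signage.

Backward pass:
LF_Signage = 29; LS_Signage = 29−5 = 24
LF_Rehearsal = LS_Signage = 24; LS_Rehearsal = 24−3 = 21
LF_Staff briefing = LS_Signage = 24; LS_Staff briefing = 24−5 = 19
LF_Ticketing = LS_Signage = 24; LS_Ticketing = 24−7 = 17
LF_Marketing push = LS_Rehearsal = 21; LS_Marketing push = 21−6 = 15
LF_Stage build = min(LS_Ticketing=17, LS_Staff briefing=19) = 17; LS_Stage build = 17−5 = 12
LF_AV setup = LS_Signage = 24; LS_AV setup = 24−7 = 17
LF_Catering order = min(LS_AV setup=17, LS_Marketing push=15) = 15; LS_Catering order = 15−15 = 0
LF_Permits = LS_Stage build = 12; LS_Permits = 12−9 = 3
LF_Vendor contracts = min(LS_AV setup=17, LS_Stage build=12, LS_Marketing push=15, LS_Rehearsal=21) = 12; LS_Vendor contracts = 12−8 = 4
Slack_Vendor contracts = LS_Vendor contracts − ES_Vendor contracts = 4 − 0 = 4

4 days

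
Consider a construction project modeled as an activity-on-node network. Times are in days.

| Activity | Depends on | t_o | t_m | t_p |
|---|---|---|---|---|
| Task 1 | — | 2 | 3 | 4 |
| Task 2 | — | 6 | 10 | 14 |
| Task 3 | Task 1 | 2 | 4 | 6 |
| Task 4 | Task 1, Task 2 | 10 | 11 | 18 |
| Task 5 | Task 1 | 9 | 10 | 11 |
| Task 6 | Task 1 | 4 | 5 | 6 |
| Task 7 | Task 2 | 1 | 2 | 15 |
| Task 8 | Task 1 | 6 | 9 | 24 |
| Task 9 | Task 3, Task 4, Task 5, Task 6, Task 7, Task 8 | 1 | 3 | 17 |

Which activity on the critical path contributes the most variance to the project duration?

te_Task 1 = (2 + 4·3 + 4)/6 = 18/6 = 3; σ²_Task 1 = ((4−2)/6)² = 0.111
te_Task 2 = (6 + 4·10 + 14)/6 = 60/6 = 10; σ²_Task 2 = ((14−6)/6)² = 1.778
te_Task 3 = (2 + 4·4 + 6)/6 = 24/6 = 4; σ²_Task 3 = ((6−2)/6)² = 0.444
te_Task 4 = (10 + 4·11 + 18)/6 = 72/6 = 12; σ²_Task 4 = ((18−10)/6)² = 1.778
te_Task 5 = (9 + 4·10 + 11)/6 = 60/6 = 10; σ²_Task 5 = ((11−9)/6)² = 0.111
te_Task 6 = (4 + 4·5 + 6)/6 = 30/6 = 5; σ²_Task 6 = ((6−4)/6)² = 0.111
te_Task 7 = (1 + 4·2 + 15)/6 = 24/6 = 4; σ²_Task 7 = ((15−1)/6)² = 5.444
te_Task 8 = (6 + 4·9 + 24)/6 = 66/6 = 11; σ²_Task 8 = ((24−6)/6)² = 9.000
te_Task 9 = (1 + 4·3 + 17)/6 = 30/6 = 5; σ²_Task 9 = ((17−1)/6)² = 7.111

Forward pass:
ES_Task 1 = 0; EF_Task 1 = 3
ES_Task 2 = 0; EF_Task 2 = 10
ES_Task 3 = 3; EF_Task 3 = 3+4 = 7
ES_Task 4 = max(EF_Task 1=3, EF_Task 2=10) = 10; EF_Task 4 = 10+12 = 22
ES_Task 5 = 3; EF_Task 5 = 3+10 = 13
ES_Task 6 = 3; EF_Task 6 = 3+5 = 8
ES_Task 7 = 10; EF_Task 7 = 10+4 = 14
ES_Task 8 = 3; EF_Task 8 = 3+11 = 14
ES_Task 9 = max(EF_Task 3=7, EF_Task 4=22, EF_Task 5=13, EF_Task 6=8, EF_Task 7=14, EF_Task 8=14) = 22; EF_Task 9 = 22+5 = 27
Expected project duration μ = 27 days. Critical path: Task 2 → Task 4 → Task 9.

Variances on critical path: σ²_Task 2=1.778, σ²_Task 4=1.778, σ²_Task 9=7.111.
Largest is σ²_Task 9 = 7.111.

Task 9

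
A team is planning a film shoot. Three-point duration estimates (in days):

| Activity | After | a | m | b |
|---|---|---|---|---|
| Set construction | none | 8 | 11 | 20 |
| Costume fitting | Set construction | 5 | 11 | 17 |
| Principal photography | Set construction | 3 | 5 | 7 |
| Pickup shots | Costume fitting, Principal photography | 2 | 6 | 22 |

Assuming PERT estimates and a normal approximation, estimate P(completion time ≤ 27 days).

0.180

te_Set construction = (8 + 4·11 + 20)/6 = 72/6 = 12; σ²_Set construction = ((20−8)/6)² = 4.000
te_Costume fitting = (5 + 4·11 + 17)/6 = 66/6 = 11; σ²_Costume fitting = ((17−5)/6)² = 4.000
te_Principal photography = (3 + 4·5 + 7)/6 = 30/6 = 5; σ²_Principal photography = ((7−3)/6)² = 0.444
te_Pickup shots = (2 + 4·6 + 22)/6 = 48/6 = 8; σ²_Pickup shots = ((22−2)/6)² = 11.111

Forward pass:
ES_Set construction = 0; EF_Set construction = 12
ES_Costume fitting = 12; EF_Costume fitting = 12+11 = 23
ES_Principal photography = 12; EF_Principal photography = 12+5 = 17
ES_Pickup shots = max(EF_Costume fitting=23, EF_Principal photography=17) = 23; EF_Pickup shots = 23+8 = 31
Expected project duration μ = 31 days. Critical path: Set construction → Costume fitting → Pickup shots.

Variance along critical path = 4.000 + 4.000 + 11.111 = 19.111; σ = √19.111 = 4.372 days.
Z = (27 − 31) / 4.372 = -0.915
P(T ≤ 27) = Φ(-0.915) ≈ 0.180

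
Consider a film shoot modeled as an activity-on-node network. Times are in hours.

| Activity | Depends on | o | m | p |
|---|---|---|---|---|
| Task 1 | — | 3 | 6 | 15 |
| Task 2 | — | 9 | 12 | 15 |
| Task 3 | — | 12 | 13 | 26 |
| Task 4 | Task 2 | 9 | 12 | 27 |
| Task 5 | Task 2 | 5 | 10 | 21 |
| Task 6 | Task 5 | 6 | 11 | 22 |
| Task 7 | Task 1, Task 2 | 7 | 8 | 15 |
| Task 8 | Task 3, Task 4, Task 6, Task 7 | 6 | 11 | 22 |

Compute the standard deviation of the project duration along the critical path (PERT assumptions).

4.73 hours

te_Task 1 = (3 + 4·6 + 15)/6 = 42/6 = 7; σ²_Task 1 = ((15−3)/6)² = 4.000
te_Task 2 = (9 + 4·12 + 15)/6 = 72/6 = 12; σ²_Task 2 = ((15−9)/6)² = 1.000
te_Task 3 = (12 + 4·13 + 26)/6 = 90/6 = 15; σ²_Task 3 = ((26−12)/6)² = 5.444
te_Task 4 = (9 + 4·12 + 27)/6 = 84/6 = 14; σ²_Task 4 = ((27−9)/6)² = 9.000
te_Task 5 = (5 + 4·10 + 21)/6 = 66/6 = 11; σ²_Task 5 = ((21−5)/6)² = 7.111
te_Task 6 = (6 + 4·11 + 22)/6 = 72/6 = 12; σ²_Task 6 = ((22−6)/6)² = 7.111
te_Task 7 = (7 + 4·8 + 15)/6 = 54/6 = 9; σ²_Task 7 = ((15−7)/6)² = 1.778
te_Task 8 = (6 + 4·11 + 22)/6 = 72/6 = 12; σ²_Task 8 = ((22−6)/6)² = 7.111

Forward pass:
ES_Task 1 = 0; EF_Task 1 = 7
ES_Task 2 = 0; EF_Task 2 = 12
ES_Task 3 = 0; EF_Task 3 = 15
ES_Task 4 = 12; EF_Task 4 = 12+14 = 26
ES_Task 5 = 12; EF_Task 5 = 12+11 = 23
ES_Task 6 = 23; EF_Task 6 = 23+12 = 35
ES_Task 7 = max(EF_Task 1=7, EF_Task 2=12) = 12; EF_Task 7 = 12+9 = 21
ES_Task 8 = max(EF_Task 3=15, EF_Task 4=26, EF_Task 6=35, EF_Task 7=21) = 35; EF_Task 8 = 35+12 = 47
Expected project duration μ = 47 hours. Critical path: Task 2 → Task 5 → Task 6 → Task 8.

Variance along critical path = 1.000 + 7.111 + 7.111 + 7.111 = 22.333
σ = √22.333 = 4.726 hours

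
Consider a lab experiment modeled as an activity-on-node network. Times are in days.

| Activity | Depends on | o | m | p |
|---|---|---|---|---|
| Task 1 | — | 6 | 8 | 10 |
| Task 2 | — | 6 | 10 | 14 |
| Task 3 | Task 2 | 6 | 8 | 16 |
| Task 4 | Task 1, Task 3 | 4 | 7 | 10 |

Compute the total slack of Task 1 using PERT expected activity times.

te_Task 1 = (6 + 4·8 + 10)/6 = 48/6 = 8
te_Task 2 = (6 + 4·10 + 14)/6 = 60/6 = 10
te_Task 3 = (6 + 4·8 + 16)/6 = 54/6 = 9
te_Task 4 = (4 + 4·7 + 10)/6 = 42/6 = 7

Forward pass:
ES_Task 1 = 0; EF_Task 1 = 8
ES_Task 2 = 0; EF_Task 2 = 10
ES_Task 3 = 10; EF_Task 3 = 10+9 = 19
ES_Task 4 = max(EF_Task 1=8, EF_Task 3=19) = 19; EF_Task 4 = 19+7 = 26
Expected project duration μ = 26 days. Critical path: Task 2 → Task 3 → Task 4.

Backward pass:
LF_Task 4 = 26; LS_Task 4 = 26−7 = 19
LF_Task 3 = LS_Task 4 = 19; LS_Task 3 = 19−9 = 10
LF_Task 2 = LS_Task 3 = 10; LS_Task 2 = 10−10 = 0
LF_Task 1 = LS_Task 4 = 19; LS_Task 1 = 19−8 = 11
Slack_Task 1 = LS_Task 1 − ES_Task 1 = 11 − 0 = 11

11 days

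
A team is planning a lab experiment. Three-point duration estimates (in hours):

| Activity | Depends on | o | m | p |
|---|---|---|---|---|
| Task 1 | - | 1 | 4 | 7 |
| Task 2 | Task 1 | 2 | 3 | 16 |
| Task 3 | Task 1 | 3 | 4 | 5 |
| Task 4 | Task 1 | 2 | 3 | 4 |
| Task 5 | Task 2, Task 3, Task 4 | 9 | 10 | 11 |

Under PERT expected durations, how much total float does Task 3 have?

1 hours

te_Task 1 = (1 + 4·4 + 7)/6 = 24/6 = 4
te_Task 2 = (2 + 4·3 + 16)/6 = 30/6 = 5
te_Task 3 = (3 + 4·4 + 5)/6 = 24/6 = 4
te_Task 4 = (2 + 4·3 + 4)/6 = 18/6 = 3
te_Task 5 = (9 + 4·10 + 11)/6 = 60/6 = 10

Forward pass:
ES_Task 1 = 0; EF_Task 1 = 4
ES_Task 2 = 4; EF_Task 2 = 4+5 = 9
ES_Task 3 = 4; EF_Task 3 = 4+4 = 8
ES_Task 4 = 4; EF_Task 4 = 4+3 = 7
ES_Task 5 = max(EF_Task 2=9, EF_Task 3=8, EF_Task 4=7) = 9; EF_Task 5 = 9+10 = 19
Expected project duration μ = 19 hours. Critical path: Task 1 → Task 2 → Task 5.

Backward pass:
LF_Task 5 = 19; LS_Task 5 = 19−10 = 9
LF_Task 4 = LS_Task 5 = 9; LS_Task 4 = 9−3 = 6
LF_Task 3 = LS_Task 5 = 9; LS_Task 3 = 9−4 = 5
LF_Task 2 = LS_Task 5 = 9; LS_Task 2 = 9−5 = 4
LF_Task 1 = min(LS_Task 2=4, LS_Task 3=5, LS_Task 4=6) = 4; LS_Task 1 = 4−4 = 0
Slack_Task 3 = LS_Task 3 − ES_Task 3 = 5 − 4 = 1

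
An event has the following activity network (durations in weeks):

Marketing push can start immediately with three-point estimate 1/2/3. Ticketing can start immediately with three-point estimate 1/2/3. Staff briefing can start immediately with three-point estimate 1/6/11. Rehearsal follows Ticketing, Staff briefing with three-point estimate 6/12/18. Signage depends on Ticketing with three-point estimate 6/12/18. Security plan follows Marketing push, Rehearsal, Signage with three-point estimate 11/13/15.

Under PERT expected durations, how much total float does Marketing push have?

te_Marketing push = (1 + 4·2 + 3)/6 = 12/6 = 2
te_Ticketing = (1 + 4·2 + 3)/6 = 12/6 = 2
te_Staff briefing = (1 + 4·6 + 11)/6 = 36/6 = 6
te_Rehearsal = (6 + 4·12 + 18)/6 = 72/6 = 12
te_Signage = (6 + 4·12 + 18)/6 = 72/6 = 12
te_Security plan = (11 + 4·13 + 15)/6 = 78/6 = 13

Forward pass:
ES_Marketing push = 0; EF_Marketing push = 2
ES_Ticketing = 0; EF_Ticketing = 2
ES_Staff briefing = 0; EF_Staff briefing = 6
ES_Rehearsal = max(EF_Ticketing=2, EF_Staff briefing=6) = 6; EF_Rehearsal = 6+12 = 18
ES_Signage = 2; EF_Signage = 2+12 = 14
ES_Security plan = max(EF_Marketing push=2, EF_Rehearsal=18, EF_Signage=14) = 18; EF_Security plan = 18+13 = 31
Expected project duration μ = 31 weeks. Critical path: Staff briefing → Rehearsal → Security plan.

Backward pass:
LF_Security plan = 31; LS_Security plan = 31−13 = 18
LF_Signage = LS_Security plan = 18; LS_Signage = 18−12 = 6
LF_Rehearsal = LS_Security plan = 18; LS_Rehearsal = 18−12 = 6
LF_Staff briefing = LS_Rehearsal = 6; LS_Staff briefing = 6−6 = 0
LF_Ticketing = min(LS_Rehearsal=6, LS_Signage=6) = 6; LS_Ticketing = 6−2 = 4
LF_Marketing push = LS_Security plan = 18; LS_Marketing push = 18−2 = 16
Slack_Marketing push = LS_Marketing push − ES_Marketing push = 16 − 0 = 16

16 weeks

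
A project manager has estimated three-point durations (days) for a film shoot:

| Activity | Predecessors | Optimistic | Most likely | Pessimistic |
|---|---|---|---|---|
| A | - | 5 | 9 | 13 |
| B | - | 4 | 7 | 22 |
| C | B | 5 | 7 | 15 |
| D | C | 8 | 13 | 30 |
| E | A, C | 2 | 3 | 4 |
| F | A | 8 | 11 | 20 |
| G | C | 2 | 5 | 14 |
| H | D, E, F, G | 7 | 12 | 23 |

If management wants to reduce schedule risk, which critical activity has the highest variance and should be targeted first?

te_A = (5 + 4·9 + 13)/6 = 54/6 = 9; σ²_A = ((13−5)/6)² = 1.778
te_B = (4 + 4·7 + 22)/6 = 54/6 = 9; σ²_B = ((22−4)/6)² = 9.000
te_C = (5 + 4·7 + 15)/6 = 48/6 = 8; σ²_C = ((15−5)/6)² = 2.778
te_D = (8 + 4·13 + 30)/6 = 90/6 = 15; σ²_D = ((30−8)/6)² = 13.444
te_E = (2 + 4·3 + 4)/6 = 18/6 = 3; σ²_E = ((4−2)/6)² = 0.111
te_F = (8 + 4·11 + 20)/6 = 72/6 = 12; σ²_F = ((20−8)/6)² = 4.000
te_G = (2 + 4·5 + 14)/6 = 36/6 = 6; σ²_G = ((14−2)/6)² = 4.000
te_H = (7 + 4·12 + 23)/6 = 78/6 = 13; σ²_H = ((23−7)/6)² = 7.111

Forward pass:
ES_A = 0; EF_A = 9
ES_B = 0; EF_B = 9
ES_C = 9; EF_C = 9+8 = 17
ES_D = 17; EF_D = 17+15 = 32
ES_E = max(EF_A=9, EF_C=17) = 17; EF_E = 17+3 = 20
ES_F = 9; EF_F = 9+12 = 21
ES_G = 17; EF_G = 17+6 = 23
ES_H = max(EF_D=32, EF_E=20, EF_F=21, EF_G=23) = 32; EF_H = 32+13 = 45
Expected project duration μ = 45 days. Critical path: B → C → D → H.

Variances on critical path: σ²_B=9.000, σ²_C=2.778, σ²_D=13.444, σ²_H=7.111.
Largest is σ²_D = 13.444.

D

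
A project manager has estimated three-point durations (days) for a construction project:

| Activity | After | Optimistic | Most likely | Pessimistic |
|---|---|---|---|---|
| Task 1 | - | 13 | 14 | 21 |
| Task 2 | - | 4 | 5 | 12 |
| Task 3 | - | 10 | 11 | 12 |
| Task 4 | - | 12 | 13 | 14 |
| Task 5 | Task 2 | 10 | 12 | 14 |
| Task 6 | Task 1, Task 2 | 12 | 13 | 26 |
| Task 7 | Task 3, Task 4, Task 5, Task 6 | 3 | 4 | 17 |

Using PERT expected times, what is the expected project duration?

te_Task 1 = (13 + 4·14 + 21)/6 = 90/6 = 15
te_Task 2 = (4 + 4·5 + 12)/6 = 36/6 = 6
te_Task 3 = (10 + 4·11 + 12)/6 = 66/6 = 11
te_Task 4 = (12 + 4·13 + 14)/6 = 78/6 = 13
te_Task 5 = (10 + 4·12 + 14)/6 = 72/6 = 12
te_Task 6 = (12 + 4·13 + 26)/6 = 90/6 = 15
te_Task 7 = (3 + 4·4 + 17)/6 = 36/6 = 6

Forward pass:
ES_Task 1 = 0; EF_Task 1 = 15
ES_Task 2 = 0; EF_Task 2 = 6
ES_Task 3 = 0; EF_Task 3 = 11
ES_Task 4 = 0; EF_Task 4 = 13
ES_Task 5 = 6; EF_Task 5 = 6+12 = 18
ES_Task 6 = max(EF_Task 1=15, EF_Task 2=6) = 15; EF_Task 6 = 15+15 = 30
ES_Task 7 = max(EF_Task 3=11, EF_Task 4=13, EF_Task 5=18, EF_Task 6=30) = 30; EF_Task 7 = 30+6 = 36
Expected project duration μ = 36 days. Critical path: Task 1 → Task 6 → Task 7.

36 days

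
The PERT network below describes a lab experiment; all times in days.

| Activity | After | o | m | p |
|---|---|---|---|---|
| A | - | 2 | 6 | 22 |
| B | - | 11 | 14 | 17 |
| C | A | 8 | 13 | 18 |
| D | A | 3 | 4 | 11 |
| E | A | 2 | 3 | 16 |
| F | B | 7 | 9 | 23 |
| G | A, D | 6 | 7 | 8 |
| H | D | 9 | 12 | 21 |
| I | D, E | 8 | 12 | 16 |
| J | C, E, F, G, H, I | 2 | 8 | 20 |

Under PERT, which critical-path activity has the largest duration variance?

te_A = (2 + 4·6 + 22)/6 = 48/6 = 8; σ²_A = ((22−2)/6)² = 11.111
te_B = (11 + 4·14 + 17)/6 = 84/6 = 14; σ²_B = ((17−11)/6)² = 1.000
te_C = (8 + 4·13 + 18)/6 = 78/6 = 13; σ²_C = ((18−8)/6)² = 2.778
te_D = (3 + 4·4 + 11)/6 = 30/6 = 5; σ²_D = ((11−3)/6)² = 1.778
te_E = (2 + 4·3 + 16)/6 = 30/6 = 5; σ²_E = ((16−2)/6)² = 5.444
te_F = (7 + 4·9 + 23)/6 = 66/6 = 11; σ²_F = ((23−7)/6)² = 7.111
te_G = (6 + 4·7 + 8)/6 = 42/6 = 7; σ²_G = ((8−6)/6)² = 0.111
te_H = (9 + 4·12 + 21)/6 = 78/6 = 13; σ²_H = ((21−9)/6)² = 4.000
te_I = (8 + 4·12 + 16)/6 = 72/6 = 12; σ²_I = ((16−8)/6)² = 1.778
te_J = (2 + 4·8 + 20)/6 = 54/6 = 9; σ²_J = ((20−2)/6)² = 9.000

Forward pass:
ES_A = 0; EF_A = 8
ES_B = 0; EF_B = 14
ES_C = 8; EF_C = 8+13 = 21
ES_D = 8; EF_D = 8+5 = 13
ES_E = 8; EF_E = 8+5 = 13
ES_F = 14; EF_F = 14+11 = 25
ES_G = max(EF_A=8, EF_D=13) = 13; EF_G = 13+7 = 20
ES_H = 13; EF_H = 13+13 = 26
ES_I = max(EF_D=13, EF_E=13) = 13; EF_I = 13+12 = 25
ES_J = max(EF_C=21, EF_E=13, EF_F=25, EF_G=20, EF_H=26, EF_I=25) = 26; EF_J = 26+9 = 35
Expected project duration μ = 35 days. Critical path: A → D → H → J.

Variances on critical path: σ²_A=11.111, σ²_D=1.778, σ²_H=4.000, σ²_J=9.000.
Largest is σ²_A = 11.111.

A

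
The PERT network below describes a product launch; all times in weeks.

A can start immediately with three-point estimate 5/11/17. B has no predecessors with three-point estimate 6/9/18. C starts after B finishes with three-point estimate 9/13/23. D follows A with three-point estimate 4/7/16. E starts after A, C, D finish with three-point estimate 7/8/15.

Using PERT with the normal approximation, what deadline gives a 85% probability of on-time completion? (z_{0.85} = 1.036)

36.5 weeks

te_A = (5 + 4·11 + 17)/6 = 66/6 = 11; σ²_A = ((17−5)/6)² = 4.000
te_B = (6 + 4·9 + 18)/6 = 60/6 = 10; σ²_B = ((18−6)/6)² = 4.000
te_C = (9 + 4·13 + 23)/6 = 84/6 = 14; σ²_C = ((23−9)/6)² = 5.444
te_D = (4 + 4·7 + 16)/6 = 48/6 = 8; σ²_D = ((16−4)/6)² = 4.000
te_E = (7 + 4·8 + 15)/6 = 54/6 = 9; σ²_E = ((15−7)/6)² = 1.778

Forward pass:
ES_A = 0; EF_A = 11
ES_B = 0; EF_B = 10
ES_C = 10; EF_C = 10+14 = 24
ES_D = 11; EF_D = 11+8 = 19
ES_E = max(EF_A=11, EF_C=24, EF_D=19) = 24; EF_E = 24+9 = 33
Expected project duration μ = 33 weeks. Critical path: B → C → E.

Variance along critical path = 4.000 + 5.444 + 1.778 = 11.222; σ = 3.350 weeks.
D = μ + z·σ = 33 + 1.036·3.350 = 36.5 weeks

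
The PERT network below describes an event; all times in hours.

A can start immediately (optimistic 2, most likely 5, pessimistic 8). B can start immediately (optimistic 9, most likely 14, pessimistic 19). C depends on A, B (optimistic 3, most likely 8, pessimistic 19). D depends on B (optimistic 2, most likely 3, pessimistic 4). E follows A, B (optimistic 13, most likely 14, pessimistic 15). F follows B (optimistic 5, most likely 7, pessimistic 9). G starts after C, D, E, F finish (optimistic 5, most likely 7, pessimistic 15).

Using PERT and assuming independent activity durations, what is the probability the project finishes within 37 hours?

te_A = (2 + 4·5 + 8)/6 = 30/6 = 5; σ²_A = ((8−2)/6)² = 1.000
te_B = (9 + 4·14 + 19)/6 = 84/6 = 14; σ²_B = ((19−9)/6)² = 2.778
te_C = (3 + 4·8 + 19)/6 = 54/6 = 9; σ²_C = ((19−3)/6)² = 7.111
te_D = (2 + 4·3 + 4)/6 = 18/6 = 3; σ²_D = ((4−2)/6)² = 0.111
te_E = (13 + 4·14 + 15)/6 = 84/6 = 14; σ²_E = ((15−13)/6)² = 0.111
te_F = (5 + 4·7 + 9)/6 = 42/6 = 7; σ²_F = ((9−5)/6)² = 0.444
te_G = (5 + 4·7 + 15)/6 = 48/6 = 8; σ²_G = ((15−5)/6)² = 2.778

Forward pass:
ES_A = 0; EF_A = 5
ES_B = 0; EF_B = 14
ES_C = max(EF_A=5, EF_B=14) = 14; EF_C = 14+9 = 23
ES_D = 14; EF_D = 14+3 = 17
ES_E = max(EF_A=5, EF_B=14) = 14; EF_E = 14+14 = 28
ES_F = 14; EF_F = 14+7 = 21
ES_G = max(EF_C=23, EF_D=17, EF_E=28, EF_F=21) = 28; EF_G = 28+8 = 36
Expected project duration μ = 36 hours. Critical path: B → E → G.

Variance along critical path = 2.778 + 0.111 + 2.778 = 5.667; σ = √5.667 = 2.380 hours.
Z = (37 − 36) / 2.380 = 0.420
P(T ≤ 37) = Φ(0.420) ≈ 0.663

0.663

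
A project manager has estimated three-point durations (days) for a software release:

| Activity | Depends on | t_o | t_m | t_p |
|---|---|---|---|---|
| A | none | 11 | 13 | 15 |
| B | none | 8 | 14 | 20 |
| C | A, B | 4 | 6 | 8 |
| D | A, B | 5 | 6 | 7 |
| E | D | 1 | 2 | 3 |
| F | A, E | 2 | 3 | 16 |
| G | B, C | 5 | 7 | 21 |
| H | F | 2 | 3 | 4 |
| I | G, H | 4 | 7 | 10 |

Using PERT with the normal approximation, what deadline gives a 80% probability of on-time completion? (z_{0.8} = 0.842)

te_A = (11 + 4·13 + 15)/6 = 78/6 = 13; σ²_A = ((15−11)/6)² = 0.444
te_B = (8 + 4·14 + 20)/6 = 84/6 = 14; σ²_B = ((20−8)/6)² = 4.000
te_C = (4 + 4·6 + 8)/6 = 36/6 = 6; σ²_C = ((8−4)/6)² = 0.444
te_D = (5 + 4·6 + 7)/6 = 36/6 = 6; σ²_D = ((7−5)/6)² = 0.111
te_E = (1 + 4·2 + 3)/6 = 12/6 = 2; σ²_E = ((3−1)/6)² = 0.111
te_F = (2 + 4·3 + 16)/6 = 30/6 = 5; σ²_F = ((16−2)/6)² = 5.444
te_G = (5 + 4·7 + 21)/6 = 54/6 = 9; σ²_G = ((21−5)/6)² = 7.111
te_H = (2 + 4·3 + 4)/6 = 18/6 = 3; σ²_H = ((4−2)/6)² = 0.111
te_I = (4 + 4·7 + 10)/6 = 42/6 = 7; σ²_I = ((10−4)/6)² = 1.000

Forward pass:
ES_A = 0; EF_A = 13
ES_B = 0; EF_B = 14
ES_C = max(EF_A=13, EF_B=14) = 14; EF_C = 14+6 = 20
ES_D = max(EF_A=13, EF_B=14) = 14; EF_D = 14+6 = 20
ES_E = 20; EF_E = 20+2 = 22
ES_F = max(EF_A=13, EF_E=22) = 22; EF_F = 22+5 = 27
ES_G = max(EF_B=14, EF_C=20) = 20; EF_G = 20+9 = 29
ES_H = 27; EF_H = 27+3 = 30
ES_I = max(EF_G=29, EF_H=30) = 30; EF_I = 30+7 = 37
Expected project duration μ = 37 days. Critical path: B → D → E → F → H → I.

Variance along critical path = 4.000 + 0.111 + 0.111 + 5.444 + 0.111 + 1.000 = 10.778; σ = 3.283 days.
D = μ + z·σ = 37 + 0.842·3.283 = 39.8 days

39.8 days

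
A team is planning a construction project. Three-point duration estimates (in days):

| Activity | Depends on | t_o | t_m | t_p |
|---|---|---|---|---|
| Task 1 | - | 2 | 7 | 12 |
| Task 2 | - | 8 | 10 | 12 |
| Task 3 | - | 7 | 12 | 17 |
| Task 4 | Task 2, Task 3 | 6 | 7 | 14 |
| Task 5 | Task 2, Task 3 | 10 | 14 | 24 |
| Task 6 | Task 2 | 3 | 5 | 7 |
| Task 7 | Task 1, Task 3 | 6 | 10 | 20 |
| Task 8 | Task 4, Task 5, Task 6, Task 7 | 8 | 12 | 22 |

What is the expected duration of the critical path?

40 days

te_Task 1 = (2 + 4·7 + 12)/6 = 42/6 = 7
te_Task 2 = (8 + 4·10 + 12)/6 = 60/6 = 10
te_Task 3 = (7 + 4·12 + 17)/6 = 72/6 = 12
te_Task 4 = (6 + 4·7 + 14)/6 = 48/6 = 8
te_Task 5 = (10 + 4·14 + 24)/6 = 90/6 = 15
te_Task 6 = (3 + 4·5 + 7)/6 = 30/6 = 5
te_Task 7 = (6 + 4·10 + 20)/6 = 66/6 = 11
te_Task 8 = (8 + 4·12 + 22)/6 = 78/6 = 13

Forward pass:
ES_Task 1 = 0; EF_Task 1 = 7
ES_Task 2 = 0; EF_Task 2 = 10
ES_Task 3 = 0; EF_Task 3 = 12
ES_Task 4 = max(EF_Task 2=10, EF_Task 3=12) = 12; EF_Task 4 = 12+8 = 20
ES_Task 5 = max(EF_Task 2=10, EF_Task 3=12) = 12; EF_Task 5 = 12+15 = 27
ES_Task 6 = 10; EF_Task 6 = 10+5 = 15
ES_Task 7 = max(EF_Task 1=7, EF_Task 3=12) = 12; EF_Task 7 = 12+11 = 23
ES_Task 8 = max(EF_Task 4=20, EF_Task 5=27, EF_Task 6=15, EF_Task 7=23) = 27; EF_Task 8 = 27+13 = 40
Expected project duration μ = 40 days. Critical path: Task 3 → Task 5 → Task 8.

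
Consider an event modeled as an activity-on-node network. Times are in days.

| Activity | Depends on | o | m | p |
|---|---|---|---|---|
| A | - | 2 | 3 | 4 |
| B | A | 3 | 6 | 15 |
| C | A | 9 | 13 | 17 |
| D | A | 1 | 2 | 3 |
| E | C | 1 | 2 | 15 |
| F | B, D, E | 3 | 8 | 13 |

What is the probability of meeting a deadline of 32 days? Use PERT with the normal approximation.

te_A = (2 + 4·3 + 4)/6 = 18/6 = 3; σ²_A = ((4−2)/6)² = 0.111
te_B = (3 + 4·6 + 15)/6 = 42/6 = 7; σ²_B = ((15−3)/6)² = 4.000
te_C = (9 + 4·13 + 17)/6 = 78/6 = 13; σ²_C = ((17−9)/6)² = 1.778
te_D = (1 + 4·2 + 3)/6 = 12/6 = 2; σ²_D = ((3−1)/6)² = 0.111
te_E = (1 + 4·2 + 15)/6 = 24/6 = 4; σ²_E = ((15−1)/6)² = 5.444
te_F = (3 + 4·8 + 13)/6 = 48/6 = 8; σ²_F = ((13−3)/6)² = 2.778

Forward pass:
ES_A = 0; EF_A = 3
ES_B = 3; EF_B = 3+7 = 10
ES_C = 3; EF_C = 3+13 = 16
ES_D = 3; EF_D = 3+2 = 5
ES_E = 16; EF_E = 16+4 = 20
ES_F = max(EF_B=10, EF_D=5, EF_E=20) = 20; EF_F = 20+8 = 28
Expected project duration μ = 28 days. Critical path: A → C → E → F.

Variance along critical path = 0.111 + 1.778 + 5.444 + 2.778 = 10.111; σ = √10.111 = 3.180 days.
Z = (32 − 28) / 3.180 = 1.258
P(T ≤ 32) = Φ(1.258) ≈ 0.896

0.896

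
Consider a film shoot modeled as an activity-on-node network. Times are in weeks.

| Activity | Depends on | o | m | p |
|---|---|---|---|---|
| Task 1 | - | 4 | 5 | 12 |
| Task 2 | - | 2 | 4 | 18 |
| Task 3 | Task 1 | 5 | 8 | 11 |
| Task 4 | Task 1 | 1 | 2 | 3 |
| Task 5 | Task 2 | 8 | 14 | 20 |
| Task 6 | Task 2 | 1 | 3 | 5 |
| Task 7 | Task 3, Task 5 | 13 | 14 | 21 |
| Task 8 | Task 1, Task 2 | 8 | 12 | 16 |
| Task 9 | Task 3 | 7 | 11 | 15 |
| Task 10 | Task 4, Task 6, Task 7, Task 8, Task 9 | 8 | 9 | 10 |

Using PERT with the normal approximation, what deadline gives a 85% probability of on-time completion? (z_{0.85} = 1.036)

te_Task 1 = (4 + 4·5 + 12)/6 = 36/6 = 6; σ²_Task 1 = ((12−4)/6)² = 1.778
te_Task 2 = (2 + 4·4 + 18)/6 = 36/6 = 6; σ²_Task 2 = ((18−2)/6)² = 7.111
te_Task 3 = (5 + 4·8 + 11)/6 = 48/6 = 8; σ²_Task 3 = ((11−5)/6)² = 1.000
te_Task 4 = (1 + 4·2 + 3)/6 = 12/6 = 2; σ²_Task 4 = ((3−1)/6)² = 0.111
te_Task 5 = (8 + 4·14 + 20)/6 = 84/6 = 14; σ²_Task 5 = ((20−8)/6)² = 4.000
te_Task 6 = (1 + 4·3 + 5)/6 = 18/6 = 3; σ²_Task 6 = ((5−1)/6)² = 0.444
te_Task 7 = (13 + 4·14 + 21)/6 = 90/6 = 15; σ²_Task 7 = ((21−13)/6)² = 1.778
te_Task 8 = (8 + 4·12 + 16)/6 = 72/6 = 12; σ²_Task 8 = ((16−8)/6)² = 1.778
te_Task 9 = (7 + 4·11 + 15)/6 = 66/6 = 11; σ²_Task 9 = ((15−7)/6)² = 1.778
te_Task 10 = (8 + 4·9 + 10)/6 = 54/6 = 9; σ²_Task 10 = ((10−8)/6)² = 0.111

Forward pass:
ES_Task 1 = 0; EF_Task 1 = 6
ES_Task 2 = 0; EF_Task 2 = 6
ES_Task 3 = 6; EF_Task 3 = 6+8 = 14
ES_Task 4 = 6; EF_Task 4 = 6+2 = 8
ES_Task 5 = 6; EF_Task 5 = 6+14 = 20
ES_Task 6 = 6; EF_Task 6 = 6+3 = 9
ES_Task 7 = max(EF_Task 3=14, EF_Task 5=20) = 20; EF_Task 7 = 20+15 = 35
ES_Task 8 = max(EF_Task 1=6, EF_Task 2=6) = 6; EF_Task 8 = 6+12 = 18
ES_Task 9 = 14; EF_Task 9 = 14+11 = 25
ES_Task 10 = max(EF_Task 4=8, EF_Task 6=9, EF_Task 7=35, EF_Task 8=18, EF_Task 9=25) = 35; EF_Task 10 = 35+9 = 44
Expected project duration μ = 44 weeks. Critical path: Task 2 → Task 5 → Task 7 → Task 10.

Variance along critical path = 7.111 + 4.000 + 1.778 + 0.111 = 13.000; σ = 3.606 weeks.
D = μ + z·σ = 44 + 1.036·3.606 = 47.7 weeks

47.7 weeks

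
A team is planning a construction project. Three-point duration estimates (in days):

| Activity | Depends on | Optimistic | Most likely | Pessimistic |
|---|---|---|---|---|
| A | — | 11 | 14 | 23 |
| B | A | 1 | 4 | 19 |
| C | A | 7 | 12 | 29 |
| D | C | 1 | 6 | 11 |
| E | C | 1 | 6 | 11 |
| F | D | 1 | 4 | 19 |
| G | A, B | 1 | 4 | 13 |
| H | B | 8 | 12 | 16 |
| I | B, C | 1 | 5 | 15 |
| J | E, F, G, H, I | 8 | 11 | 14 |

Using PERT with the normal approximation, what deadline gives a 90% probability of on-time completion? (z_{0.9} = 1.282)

59.0 days

te_A = (11 + 4·14 + 23)/6 = 90/6 = 15; σ²_A = ((23−11)/6)² = 4.000
te_B = (1 + 4·4 + 19)/6 = 36/6 = 6; σ²_B = ((19−1)/6)² = 9.000
te_C = (7 + 4·12 + 29)/6 = 84/6 = 14; σ²_C = ((29−7)/6)² = 13.444
te_D = (1 + 4·6 + 11)/6 = 36/6 = 6; σ²_D = ((11−1)/6)² = 2.778
te_E = (1 + 4·6 + 11)/6 = 36/6 = 6; σ²_E = ((11−1)/6)² = 2.778
te_F = (1 + 4·4 + 19)/6 = 36/6 = 6; σ²_F = ((19−1)/6)² = 9.000
te_G = (1 + 4·4 + 13)/6 = 30/6 = 5; σ²_G = ((13−1)/6)² = 4.000
te_H = (8 + 4·12 + 16)/6 = 72/6 = 12; σ²_H = ((16−8)/6)² = 1.778
te_I = (1 + 4·5 + 15)/6 = 36/6 = 6; σ²_I = ((15−1)/6)² = 5.444
te_J = (8 + 4·11 + 14)/6 = 66/6 = 11; σ²_J = ((14−8)/6)² = 1.000

Forward pass:
ES_A = 0; EF_A = 15
ES_B = 15; EF_B = 15+6 = 21
ES_C = 15; EF_C = 15+14 = 29
ES_D = 29; EF_D = 29+6 = 35
ES_E = 29; EF_E = 29+6 = 35
ES_F = 35; EF_F = 35+6 = 41
ES_G = max(EF_A=15, EF_B=21) = 21; EF_G = 21+5 = 26
ES_H = 21; EF_H = 21+12 = 33
ES_I = max(EF_B=21, EF_C=29) = 29; EF_I = 29+6 = 35
ES_J = max(EF_E=35, EF_F=41, EF_G=26, EF_H=33, EF_I=35) = 41; EF_J = 41+11 = 52
Expected project duration μ = 52 days. Critical path: A → C → D → F → J.

Variance along critical path = 4.000 + 13.444 + 2.778 + 9.000 + 1.000 = 30.222; σ = 5.497 days.
D = μ + z·σ = 52 + 1.282·5.497 = 59.0 days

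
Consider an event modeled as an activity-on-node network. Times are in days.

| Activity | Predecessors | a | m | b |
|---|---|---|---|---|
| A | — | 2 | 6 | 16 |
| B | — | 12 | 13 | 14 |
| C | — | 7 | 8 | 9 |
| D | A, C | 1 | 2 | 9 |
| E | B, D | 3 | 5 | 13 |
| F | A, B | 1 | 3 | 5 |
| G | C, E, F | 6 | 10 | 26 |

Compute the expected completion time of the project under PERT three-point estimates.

31 days

te_A = (2 + 4·6 + 16)/6 = 42/6 = 7
te_B = (12 + 4·13 + 14)/6 = 78/6 = 13
te_C = (7 + 4·8 + 9)/6 = 48/6 = 8
te_D = (1 + 4·2 + 9)/6 = 18/6 = 3
te_E = (3 + 4·5 + 13)/6 = 36/6 = 6
te_F = (1 + 4·3 + 5)/6 = 18/6 = 3
te_G = (6 + 4·10 + 26)/6 = 72/6 = 12

Forward pass:
ES_A = 0; EF_A = 7
ES_B = 0; EF_B = 13
ES_C = 0; EF_C = 8
ES_D = max(EF_A=7, EF_C=8) = 8; EF_D = 8+3 = 11
ES_E = max(EF_B=13, EF_D=11) = 13; EF_E = 13+6 = 19
ES_F = max(EF_A=7, EF_B=13) = 13; EF_F = 13+3 = 16
ES_G = max(EF_C=8, EF_E=19, EF_F=16) = 19; EF_G = 19+12 = 31
Expected project duration μ = 31 days. Critical path: B → E → G.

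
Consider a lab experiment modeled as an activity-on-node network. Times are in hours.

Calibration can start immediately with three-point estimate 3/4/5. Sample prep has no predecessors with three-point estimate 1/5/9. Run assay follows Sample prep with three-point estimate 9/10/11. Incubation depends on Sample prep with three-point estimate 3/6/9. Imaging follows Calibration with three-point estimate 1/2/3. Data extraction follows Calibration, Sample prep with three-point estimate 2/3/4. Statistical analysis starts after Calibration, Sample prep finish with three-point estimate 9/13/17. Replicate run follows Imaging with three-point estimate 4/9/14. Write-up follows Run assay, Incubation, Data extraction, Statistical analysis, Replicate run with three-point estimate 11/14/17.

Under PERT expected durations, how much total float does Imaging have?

te_Calibration = (3 + 4·4 + 5)/6 = 24/6 = 4
te_Sample prep = (1 + 4·5 + 9)/6 = 30/6 = 5
te_Run assay = (9 + 4·10 + 11)/6 = 60/6 = 10
te_Incubation = (3 + 4·6 + 9)/6 = 36/6 = 6
te_Imaging = (1 + 4·2 + 3)/6 = 12/6 = 2
te_Data extraction = (2 + 4·3 + 4)/6 = 18/6 = 3
te_Statistical analysis = (9 + 4·13 + 17)/6 = 78/6 = 13
te_Replicate run = (4 + 4·9 + 14)/6 = 54/6 = 9
te_Write-up = (11 + 4·14 + 17)/6 = 84/6 = 14

Forward pass:
ES_Calibration = 0; EF_Calibration = 4
ES_Sample prep = 0; EF_Sample prep = 5
ES_Run assay = 5; EF_Run assay = 5+10 = 15
ES_Incubation = 5; EF_Incubation = 5+6 = 11
ES_Imaging = 4; EF_Imaging = 4+2 = 6
ES_Data extraction = max(EF_Calibration=4, EF_Sample prep=5) = 5; EF_Data extraction = 5+3 = 8
ES_Statistical analysis = max(EF_Calibration=4, EF_Sample prep=5) = 5; EF_Statistical analysis = 5+13 = 18
ES_Replicate run = 6; EF_Replicate run = 6+9 = 15
ES_Write-up = max(EF_Run assay=15, EF_Incubation=11, EF_Data extraction=8, EF_Statistical analysis=18, EF_Replicate run=15) = 18; EF_Write-up = 18+14 = 32
Expected project duration μ = 32 hours. Critical path: Sample prep → Statistical analysis → Write-up.

Backward pass:
LF_Write-up = 32; LS_Write-up = 32−14 = 18
LF_Replicate run = LS_Write-up = 18; LS_Replicate run = 18−9 = 9
LF_Statistical analysis = LS_Write-up = 18; LS_Statistical analysis = 18−13 = 5
LF_Data extraction = LS_Write-up = 18; LS_Data extraction = 18−3 = 15
LF_Imaging = LS_Replicate run = 9; LS_Imaging = 9−2 = 7
LF_Incubation = LS_Write-up = 18; LS_Incubation = 18−6 = 12
LF_Run assay = LS_Write-up = 18; LS_Run assay = 18−10 = 8
LF_Sample prep = min(LS_Run assay=8, LS_Incubation=12, LS_Data extraction=15, LS_Statistical analysis=5) = 5; LS_Sample prep = 5−5 = 0
LF_Calibration = min(LS_Imaging=7, LS_Data extraction=15, LS_Statistical analysis=5) = 5; LS_Calibration = 5−4 = 1
Slack_Imaging = LS_Imaging − ES_Imaging = 7 − 4 = 3

3 hours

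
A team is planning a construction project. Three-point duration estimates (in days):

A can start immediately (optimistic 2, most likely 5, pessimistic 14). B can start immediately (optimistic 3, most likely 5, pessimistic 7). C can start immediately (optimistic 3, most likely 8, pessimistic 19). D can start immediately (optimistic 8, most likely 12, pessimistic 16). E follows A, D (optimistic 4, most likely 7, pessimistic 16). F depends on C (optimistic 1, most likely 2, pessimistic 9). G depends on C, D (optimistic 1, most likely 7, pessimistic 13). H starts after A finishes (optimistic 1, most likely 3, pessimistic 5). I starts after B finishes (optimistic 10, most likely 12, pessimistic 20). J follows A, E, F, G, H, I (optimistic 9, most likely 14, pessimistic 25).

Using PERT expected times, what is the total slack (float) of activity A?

te_A = (2 + 4·5 + 14)/6 = 36/6 = 6
te_B = (3 + 4·5 + 7)/6 = 30/6 = 5
te_C = (3 + 4·8 + 19)/6 = 54/6 = 9
te_D = (8 + 4·12 + 16)/6 = 72/6 = 12
te_E = (4 + 4·7 + 16)/6 = 48/6 = 8
te_F = (1 + 4·2 + 9)/6 = 18/6 = 3
te_G = (1 + 4·7 + 13)/6 = 42/6 = 7
te_H = (1 + 4·3 + 5)/6 = 18/6 = 3
te_I = (10 + 4·12 + 20)/6 = 78/6 = 13
te_J = (9 + 4·14 + 25)/6 = 90/6 = 15

Forward pass:
ES_A = 0; EF_A = 6
ES_B = 0; EF_B = 5
ES_C = 0; EF_C = 9
ES_D = 0; EF_D = 12
ES_E = max(EF_A=6, EF_D=12) = 12; EF_E = 12+8 = 20
ES_F = 9; EF_F = 9+3 = 12
ES_G = max(EF_C=9, EF_D=12) = 12; EF_G = 12+7 = 19
ES_H = 6; EF_H = 6+3 = 9
ES_I = 5; EF_I = 5+13 = 18
ES_J = max(EF_A=6, EF_E=20, EF_F=12, EF_G=19, EF_H=9, EF_I=18) = 20; EF_J = 20+15 = 35
Expected project duration μ = 35 days. Critical path: D → E → J.

Backward pass:
LF_J = 35; LS_J = 35−15 = 20
LF_I = LS_J = 20; LS_I = 20−13 = 7
LF_H = LS_J = 20; LS_H = 20−3 = 17
LF_G = LS_J = 20; LS_G = 20−7 = 13
LF_F = LS_J = 20; LS_F = 20−3 = 17
LF_E = LS_J = 20; LS_E = 20−8 = 12
LF_D = min(LS_E=12, LS_G=13) = 12; LS_D = 12−12 = 0
LF_C = min(LS_F=17, LS_G=13) = 13; LS_C = 13−9 = 4
LF_B = LS_I = 7; LS_B = 7−5 = 2
LF_A = min(LS_E=12, LS_H=17, LS_J=20) = 12; LS_A = 12−6 = 6
Slack_A = LS_A − ES_A = 6 − 0 = 6

6 days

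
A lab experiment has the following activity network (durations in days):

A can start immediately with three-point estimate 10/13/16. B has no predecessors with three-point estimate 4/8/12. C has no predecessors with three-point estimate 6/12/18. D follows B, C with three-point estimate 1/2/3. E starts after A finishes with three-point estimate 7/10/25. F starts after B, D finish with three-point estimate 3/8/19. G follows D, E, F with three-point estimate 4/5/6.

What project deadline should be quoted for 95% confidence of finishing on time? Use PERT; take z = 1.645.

te_A = (10 + 4·13 + 16)/6 = 78/6 = 13; σ²_A = ((16−10)/6)² = 1.000
te_B = (4 + 4·8 + 12)/6 = 48/6 = 8; σ²_B = ((12−4)/6)² = 1.778
te_C = (6 + 4·12 + 18)/6 = 72/6 = 12; σ²_C = ((18−6)/6)² = 4.000
te_D = (1 + 4·2 + 3)/6 = 12/6 = 2; σ²_D = ((3−1)/6)² = 0.111
te_E = (7 + 4·10 + 25)/6 = 72/6 = 12; σ²_E = ((25−7)/6)² = 9.000
te_F = (3 + 4·8 + 19)/6 = 54/6 = 9; σ²_F = ((19−3)/6)² = 7.111
te_G = (4 + 4·5 + 6)/6 = 30/6 = 5; σ²_G = ((6−4)/6)² = 0.111

Forward pass:
ES_A = 0; EF_A = 13
ES_B = 0; EF_B = 8
ES_C = 0; EF_C = 12
ES_D = max(EF_B=8, EF_C=12) = 12; EF_D = 12+2 = 14
ES_E = 13; EF_E = 13+12 = 25
ES_F = max(EF_B=8, EF_D=14) = 14; EF_F = 14+9 = 23
ES_G = max(EF_D=14, EF_E=25, EF_F=23) = 25; EF_G = 25+5 = 30
Expected project duration μ = 30 days. Critical path: A → E → G.

Variance along critical path = 1.000 + 9.000 + 0.111 = 10.111; σ = 3.180 days.
D = μ + z·σ = 30 + 1.645·3.180 = 35.2 days

35.2 days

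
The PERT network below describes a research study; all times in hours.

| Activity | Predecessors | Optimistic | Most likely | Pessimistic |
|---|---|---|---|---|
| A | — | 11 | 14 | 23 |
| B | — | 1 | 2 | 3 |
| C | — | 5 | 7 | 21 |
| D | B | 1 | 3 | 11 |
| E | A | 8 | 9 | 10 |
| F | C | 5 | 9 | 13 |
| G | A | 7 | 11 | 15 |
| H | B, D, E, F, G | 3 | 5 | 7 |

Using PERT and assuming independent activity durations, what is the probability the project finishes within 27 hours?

te_A = (11 + 4·14 + 23)/6 = 90/6 = 15; σ²_A = ((23−11)/6)² = 4.000
te_B = (1 + 4·2 + 3)/6 = 12/6 = 2; σ²_B = ((3−1)/6)² = 0.111
te_C = (5 + 4·7 + 21)/6 = 54/6 = 9; σ²_C = ((21−5)/6)² = 7.111
te_D = (1 + 4·3 + 11)/6 = 24/6 = 4; σ²_D = ((11−1)/6)² = 2.778
te_E = (8 + 4·9 + 10)/6 = 54/6 = 9; σ²_E = ((10−8)/6)² = 0.111
te_F = (5 + 4·9 + 13)/6 = 54/6 = 9; σ²_F = ((13−5)/6)² = 1.778
te_G = (7 + 4·11 + 15)/6 = 66/6 = 11; σ²_G = ((15−7)/6)² = 1.778
te_H = (3 + 4·5 + 7)/6 = 30/6 = 5; σ²_H = ((7−3)/6)² = 0.444

Forward pass:
ES_A = 0; EF_A = 15
ES_B = 0; EF_B = 2
ES_C = 0; EF_C = 9
ES_D = 2; EF_D = 2+4 = 6
ES_E = 15; EF_E = 15+9 = 24
ES_F = 9; EF_F = 9+9 = 18
ES_G = 15; EF_G = 15+11 = 26
ES_H = max(EF_B=2, EF_D=6, EF_E=24, EF_F=18, EF_G=26) = 26; EF_H = 26+5 = 31
Expected project duration μ = 31 hours. Critical path: A → G → H.

Variance along critical path = 4.000 + 1.778 + 0.444 = 6.222; σ = √6.222 = 2.494 hours.
Z = (27 − 31) / 2.494 = -1.604
P(T ≤ 27) = Φ(-1.604) ≈ 0.054

0.054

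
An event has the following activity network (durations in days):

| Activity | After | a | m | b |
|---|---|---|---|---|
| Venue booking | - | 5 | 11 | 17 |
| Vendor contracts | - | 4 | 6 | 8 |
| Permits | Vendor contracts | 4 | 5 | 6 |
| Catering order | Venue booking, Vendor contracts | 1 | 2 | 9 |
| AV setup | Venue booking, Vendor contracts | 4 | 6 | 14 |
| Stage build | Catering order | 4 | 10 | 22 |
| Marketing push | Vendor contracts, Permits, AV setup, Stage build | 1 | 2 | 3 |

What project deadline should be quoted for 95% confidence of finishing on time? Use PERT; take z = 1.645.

te_Venue booking = (5 + 4·11 + 17)/6 = 66/6 = 11; σ²_Venue booking = ((17−5)/6)² = 4.000
te_Vendor contracts = (4 + 4·6 + 8)/6 = 36/6 = 6; σ²_Vendor contracts = ((8−4)/6)² = 0.444
te_Permits = (4 + 4·5 + 6)/6 = 30/6 = 5; σ²_Permits = ((6−4)/6)² = 0.111
te_Catering order = (1 + 4·2 + 9)/6 = 18/6 = 3; σ²_Catering order = ((9−1)/6)² = 1.778
te_AV setup = (4 + 4·6 + 14)/6 = 42/6 = 7; σ²_AV setup = ((14−4)/6)² = 2.778
te_Stage build = (4 + 4·10 + 22)/6 = 66/6 = 11; σ²_Stage build = ((22−4)/6)² = 9.000
te_Marketing push = (1 + 4·2 + 3)/6 = 12/6 = 2; σ²_Marketing push = ((3−1)/6)² = 0.111

Forward pass:
ES_Venue booking = 0; EF_Venue booking = 11
ES_Vendor contracts = 0; EF_Vendor contracts = 6
ES_Permits = 6; EF_Permits = 6+5 = 11
ES_Catering order = max(EF_Venue booking=11, EF_Vendor contracts=6) = 11; EF_Catering order = 11+3 = 14
ES_AV setup = max(EF_Venue booking=11, EF_Vendor contracts=6) = 11; EF_AV setup = 11+7 = 18
ES_Stage build = 14; EF_Stage build = 14+11 = 25
ES_Marketing push = max(EF_Vendor contracts=6, EF_Permits=11, EF_AV setup=18, EF_Stage build=25) = 25; EF_Marketing push = 25+2 = 27
Expected project duration μ = 27 days. Critical path: Venue booking → Catering order → Stage build → Marketing push.

Variance along critical path = 4.000 + 1.778 + 9.000 + 0.111 = 14.889; σ = 3.859 days.
D = μ + z·σ = 27 + 1.645·3.859 = 33.3 days

33.3 days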